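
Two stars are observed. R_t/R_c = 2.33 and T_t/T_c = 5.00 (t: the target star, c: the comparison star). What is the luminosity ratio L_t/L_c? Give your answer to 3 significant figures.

3.39×10^3

From the Stefan–Boltzmann law, L ∝ R²T⁴, so
L_t/L_c = (R_t/R_c)² (T_t/T_c)⁴ = (2.33)² × (5.00)⁴ = 5.429 × 625.0 = 3393.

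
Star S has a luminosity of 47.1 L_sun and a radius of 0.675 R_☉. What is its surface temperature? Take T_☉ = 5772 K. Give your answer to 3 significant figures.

T/T_☉ = (L/L_☉)^(1/4) / (R/R_☉)^(1/2)
T = 5772 × (47.1)^(1/4) / √(0.675) = 5772 × 2.620 / 0.8216 = 1.840×10^4 K.

1.84×10^4 K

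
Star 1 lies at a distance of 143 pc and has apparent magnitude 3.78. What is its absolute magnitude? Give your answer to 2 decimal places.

-2.00

M = m − 5 log₁₀(d/10 pc) = 3.78 − 5 log₁₀(143/10)
  = 3.78 − 5 × 1.155 = 3.78 − 5.78 = -2.00.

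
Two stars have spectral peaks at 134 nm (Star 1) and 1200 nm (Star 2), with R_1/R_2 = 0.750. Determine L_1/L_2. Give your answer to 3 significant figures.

3.62×10^3

Wien's law gives T ∝ 1/λ_max, so T_1/T_2 = λ_2/λ_1 = 1200/134 = 8.955.
Then L ∝ R²T⁴ gives L_1/L_2 = (0.750)² × (8.955)⁴ = 0.5625 × 6431 = 3618.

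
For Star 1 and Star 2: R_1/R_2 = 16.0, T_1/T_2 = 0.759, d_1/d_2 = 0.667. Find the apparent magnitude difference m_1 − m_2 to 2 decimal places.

L_1/L_2 = (16.0)²(0.759)⁴ = 84.96.
F_1/F_2 = (L_1/L_2)/(d_1/d_2)² = 84.96/0.4449 = 191.0.
m_1 − m_2 = −2.5 log₁₀(191.0) = -5.70.

-5.70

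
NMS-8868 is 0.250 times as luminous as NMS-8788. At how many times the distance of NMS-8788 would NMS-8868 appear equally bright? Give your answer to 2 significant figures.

Equal flux requires L_NMS-8868/d_NMS-8868² = L_NMS-8788/d_NMS-8788², so d_NMS-8868/d_NMS-8788 = √(L_NMS-8868/L_NMS-8788)
= √(0.250) = 0.5000.

0.50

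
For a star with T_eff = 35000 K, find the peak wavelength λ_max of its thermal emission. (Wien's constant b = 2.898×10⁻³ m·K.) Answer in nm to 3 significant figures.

82.8 nm

λ_max = b/T = 2.898×10⁻³ / 35000 = 8.28×10^-8 m = 82.80 nm.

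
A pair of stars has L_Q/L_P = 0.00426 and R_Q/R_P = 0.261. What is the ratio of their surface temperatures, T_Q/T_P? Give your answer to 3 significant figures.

L ∝ R²T⁴ gives T ∝ (L/R²)^(1/4), so
T_Q/T_P = (0.00426 / 0.261²)^(1/4) = (0.06254)^(1/4) = 0.5001.

0.500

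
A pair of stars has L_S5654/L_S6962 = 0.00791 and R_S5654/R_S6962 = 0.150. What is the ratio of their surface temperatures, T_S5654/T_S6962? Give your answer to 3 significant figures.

L ∝ R²T⁴ gives T ∝ (L/R²)^(1/4), so
T_S5654/T_S6962 = (0.00791 / 0.150²)^(1/4) = (0.3516)^(1/4) = 0.7700.

0.770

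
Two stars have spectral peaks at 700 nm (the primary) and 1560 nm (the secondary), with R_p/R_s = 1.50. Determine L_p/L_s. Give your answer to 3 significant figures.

55.5

Wien's law gives T ∝ 1/λ_max, so T_p/T_s = λ_s/λ_p = 1560/700 = 2.229.
Then L ∝ R²T⁴ gives L_p/L_s = (1.50)² × (2.229)⁴ = 2.250 × 24.67 = 55.50.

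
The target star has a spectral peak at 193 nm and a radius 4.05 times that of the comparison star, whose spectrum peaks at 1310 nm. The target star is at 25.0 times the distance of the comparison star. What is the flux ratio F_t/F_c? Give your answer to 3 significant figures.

Wien's law: T_t/T_c = λ_c/λ_t = 1310/193 = 6.788.
L_t/L_c = (R_t/R_c)²(T_t/T_c)⁴ = (4.05)²(6.788)⁴ = 3.481×10^4.
F_t/F_c = (L_t/L_c)/(d_t/d_c)² = 3.481×10^4/(25.0)² = 55.70.

55.7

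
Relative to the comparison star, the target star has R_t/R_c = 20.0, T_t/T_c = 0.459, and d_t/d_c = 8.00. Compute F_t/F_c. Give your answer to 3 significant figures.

L_t/L_c = (R_t/R_c)²(T_t/T_c)⁴ = (20.0)² × (0.459)⁴ = 17.75.
F_t/F_c = (L_t/L_c)/(d_t/d_c)² = 17.75 / (8.00)² = 0.2774.

0.277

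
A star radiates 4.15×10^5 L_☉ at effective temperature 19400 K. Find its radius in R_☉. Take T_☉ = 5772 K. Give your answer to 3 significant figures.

57.0 R_☉

R/R_☉ = √(L/L_☉) / (T/T_☉)² = √(4.15×10^5) / (3.361)²
       = 644.2 / 11.30 = 57.03.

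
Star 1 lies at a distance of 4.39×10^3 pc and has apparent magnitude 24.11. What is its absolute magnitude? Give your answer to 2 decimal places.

M = m − 5 log₁₀(d/10 pc) = 24.11 − 5 log₁₀(4.39×10^3/10)
  = 24.11 − 5 × 2.642 = 24.11 − 13.21 = 10.90.

10.90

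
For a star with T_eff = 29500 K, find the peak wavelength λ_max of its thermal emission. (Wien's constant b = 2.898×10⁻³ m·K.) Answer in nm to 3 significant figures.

98.2 nm

λ_max = b/T = 2.898×10⁻³ / 29500 = 9.82×10^-8 m = 98.24 nm.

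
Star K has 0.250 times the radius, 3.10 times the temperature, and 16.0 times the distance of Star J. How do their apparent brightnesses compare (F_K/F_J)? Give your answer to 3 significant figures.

0.0225

L_K/L_J = (R_K/R_J)²(T_K/T_J)⁴ = (0.250)² × (3.10)⁴ = 5.772.
F_K/F_J = (L_K/L_J)/(d_K/d_J)² = 5.772 / (16.0)² = 0.02255.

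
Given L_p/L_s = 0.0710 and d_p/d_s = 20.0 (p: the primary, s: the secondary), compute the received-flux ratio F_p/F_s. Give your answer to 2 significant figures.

1.8×10^-4

F = L/(4πd²), so F_p/F_s = (L_p/L_s) / (d_p/d_s)²
= 0.0710 / (20.0)² = 0.0710 / 400.0 = 1.775×10^-4.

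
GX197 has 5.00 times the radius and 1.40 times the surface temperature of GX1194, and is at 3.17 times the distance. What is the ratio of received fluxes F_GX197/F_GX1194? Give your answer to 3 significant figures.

L_GX197/L_GX1194 = (R_GX197/R_GX1194)²(T_GX197/T_GX1194)⁴ = (5.00)² × (1.40)⁴ = 96.04.
F_GX197/F_GX1194 = (L_GX197/L_GX1194)/(d_GX197/d_GX1194)² = 96.04 / (3.17)² = 9.557.

9.56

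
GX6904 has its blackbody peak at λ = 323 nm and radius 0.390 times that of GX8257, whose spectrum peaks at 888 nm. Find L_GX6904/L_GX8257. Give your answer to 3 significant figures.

8.69

Wien's law gives T ∝ 1/λ_max, so T_GX6904/T_GX8257 = λ_GX8257/λ_GX6904 = 888/323 = 2.749.
Then L ∝ R²T⁴ gives L_GX6904/L_GX8257 = (0.390)² × (2.749)⁴ = 0.1521 × 57.13 = 8.689.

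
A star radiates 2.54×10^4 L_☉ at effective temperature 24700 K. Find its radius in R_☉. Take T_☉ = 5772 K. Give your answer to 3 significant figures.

8.70 R_☉

R/R_☉ = √(L/L_☉) / (T/T_☉)² = √(2.54×10^4) / (4.279)²
       = 159.4 / 18.31 = 8.703.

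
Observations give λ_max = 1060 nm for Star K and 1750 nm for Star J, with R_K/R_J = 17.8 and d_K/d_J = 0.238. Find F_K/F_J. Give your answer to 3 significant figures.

4.16×10^4

Wien's law: T_K/T_J = λ_J/λ_K = 1750/1060 = 1.651.
L_K/L_J = (R_K/R_J)²(T_K/T_J)⁴ = (17.8)²(1.651)⁴ = 2354.
F_K/F_J = (L_K/L_J)/(d_K/d_J)² = 2354/(0.238)² = 4.155×10^4.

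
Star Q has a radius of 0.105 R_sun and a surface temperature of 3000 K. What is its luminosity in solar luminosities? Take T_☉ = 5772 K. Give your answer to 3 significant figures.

L/L_☉ = (R/R_☉)² (T/T_☉)⁴ = (0.105)² × (3000/5772)⁴
       = 0.01102 × (0.5198)⁴ = 0.01102 × 0.07298 = 8.046×10^-4.

8.05×10^-4 solar luminosities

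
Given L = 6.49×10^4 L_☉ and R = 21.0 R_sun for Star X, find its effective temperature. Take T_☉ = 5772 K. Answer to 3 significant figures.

2.01×10^4 K

T/T_☉ = (L/L_☉)^(1/4) / (R/R_☉)^(1/2)
T = 5772 × (6.49×10^4)^(1/4) / √(21.0) = 5772 × 15.96 / 4.583 = 2.010×10^4 K.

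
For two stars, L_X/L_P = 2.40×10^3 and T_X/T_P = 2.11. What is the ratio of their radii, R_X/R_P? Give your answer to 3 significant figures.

L ∝ R²T⁴ gives R ∝ √L / T², so
R_X/R_P = √(2.40×10^3) / (2.11)² = 48.99 / 4.452 = 11.00.

11.0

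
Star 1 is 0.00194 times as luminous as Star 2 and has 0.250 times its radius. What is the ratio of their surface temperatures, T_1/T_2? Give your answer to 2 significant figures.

L ∝ R²T⁴ gives T ∝ (L/R²)^(1/4), so
T_1/T_2 = (0.00194 / 0.250²)^(1/4) = (0.03104)^(1/4) = 0.4197.

0.42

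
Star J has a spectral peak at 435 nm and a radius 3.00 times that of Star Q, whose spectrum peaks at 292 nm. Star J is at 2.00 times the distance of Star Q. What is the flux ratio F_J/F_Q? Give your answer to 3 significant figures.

Wien's law: T_J/T_Q = λ_Q/λ_J = 292/435 = 0.6713.
L_J/L_Q = (R_J/R_Q)²(T_J/T_Q)⁴ = (3.00)²(0.6713)⁴ = 1.827.
F_J/F_Q = (L_J/L_Q)/(d_J/d_Q)² = 1.827/(2.00)² = 0.4568.

0.457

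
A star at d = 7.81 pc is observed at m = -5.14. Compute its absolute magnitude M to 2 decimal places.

M = m − 5 log₁₀(d/10 pc) = -5.14 − 5 log₁₀(7.81/10)
  = -5.14 − 5 × -0.107 = -5.14 − -0.54 = -4.60.

-4.60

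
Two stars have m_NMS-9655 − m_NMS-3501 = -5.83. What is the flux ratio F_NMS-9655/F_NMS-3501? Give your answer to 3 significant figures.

F_NMS-9655/F_NMS-3501 = 10^(−(m_NMS-9655 − m_NMS-3501)/2.5) = 10^(5.83/2.5) = 10^2.332 = 214.8.

215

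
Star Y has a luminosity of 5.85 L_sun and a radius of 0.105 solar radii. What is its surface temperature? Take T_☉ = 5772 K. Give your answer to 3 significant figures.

T/T_☉ = (L/L_☉)^(1/4) / (R/R_☉)^(1/2)
T = 5772 × (5.85)^(1/4) / √(0.105) = 5772 × 1.555 / 0.3240 = 2.770×10^4 K.

2.77×10^4 K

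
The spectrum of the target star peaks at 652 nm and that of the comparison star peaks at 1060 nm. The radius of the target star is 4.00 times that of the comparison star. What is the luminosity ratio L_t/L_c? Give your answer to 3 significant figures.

Wien's law gives T ∝ 1/λ_max, so T_t/T_c = λ_c/λ_t = 1060/652 = 1.626.
Then L ∝ R²T⁴ gives L_t/L_c = (4.00)² × (1.626)⁴ = 16.00 × 6.986 = 111.8.

112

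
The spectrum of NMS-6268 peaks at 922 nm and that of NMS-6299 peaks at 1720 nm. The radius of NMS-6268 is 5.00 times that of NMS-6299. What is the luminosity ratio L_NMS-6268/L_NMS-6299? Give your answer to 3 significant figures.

303

Wien's law gives T ∝ 1/λ_max, so T_NMS-6268/T_NMS-6299 = λ_NMS-6299/λ_NMS-6268 = 1720/922 = 1.866.
Then L ∝ R²T⁴ gives L_NMS-6268/L_NMS-6299 = (5.00)² × (1.866)⁴ = 25.00 × 12.11 = 302.8.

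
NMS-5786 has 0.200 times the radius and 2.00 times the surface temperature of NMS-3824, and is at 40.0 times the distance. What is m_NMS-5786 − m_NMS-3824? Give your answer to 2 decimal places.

L_NMS-5786/L_NMS-3824 = (0.200)²(2.00)⁴ = 0.6400.
F_NMS-5786/F_NMS-3824 = (L_NMS-5786/L_NMS-3824)/(d_NMS-5786/d_NMS-3824)² = 0.6400/1600 = 4.000×10^-4.
m_NMS-5786 − m_NMS-3824 = −2.5 log₁₀(4.000×10^-4) = 8.49.

8.49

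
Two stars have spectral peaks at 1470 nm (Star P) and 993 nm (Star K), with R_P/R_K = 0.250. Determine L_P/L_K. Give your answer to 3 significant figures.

0.0130

Wien's law gives T ∝ 1/λ_max, so T_P/T_K = λ_K/λ_P = 993/1470 = 0.6755.
Then L ∝ R²T⁴ gives L_P/L_K = (0.250)² × (0.6755)⁴ = 0.06250 × 0.2082 = 0.01301.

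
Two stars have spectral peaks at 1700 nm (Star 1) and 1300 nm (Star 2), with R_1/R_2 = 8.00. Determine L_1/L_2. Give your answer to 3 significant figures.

Wien's law gives T ∝ 1/λ_max, so T_1/T_2 = λ_2/λ_1 = 1300/1700 = 0.7647.
Then L ∝ R²T⁴ gives L_1/L_2 = (8.00)² × (0.7647)⁴ = 64.00 × 0.3420 = 21.89.

21.9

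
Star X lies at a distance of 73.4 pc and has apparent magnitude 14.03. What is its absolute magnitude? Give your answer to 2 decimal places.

M = m − 5 log₁₀(d/10 pc) = 14.03 − 5 log₁₀(73.4/10)
  = 14.03 − 5 × 0.866 = 14.03 − 4.33 = 9.70.

9.70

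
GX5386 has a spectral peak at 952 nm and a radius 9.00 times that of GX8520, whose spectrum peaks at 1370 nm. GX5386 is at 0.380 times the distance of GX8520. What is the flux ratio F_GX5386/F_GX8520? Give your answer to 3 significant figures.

2.41×10^3

Wien's law: T_GX5386/T_GX8520 = λ_GX8520/λ_GX5386 = 1370/952 = 1.439.
L_GX5386/L_GX8520 = (R_GX5386/R_GX8520)²(T_GX5386/T_GX8520)⁴ = (9.00)²(1.439)⁴ = 347.4.
F_GX5386/F_GX8520 = (L_GX5386/L_GX8520)/(d_GX5386/d_GX8520)² = 347.4/(0.380)² = 2406.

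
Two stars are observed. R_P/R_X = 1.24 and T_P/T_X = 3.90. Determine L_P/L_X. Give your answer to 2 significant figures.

3.6×10^2

From the Stefan–Boltzmann law, L ∝ R²T⁴, so
L_P/L_X = (R_P/R_X)² (T_P/T_X)⁴ = (1.24)² × (3.90)⁴ = 1.538 × 231.3 = 355.7.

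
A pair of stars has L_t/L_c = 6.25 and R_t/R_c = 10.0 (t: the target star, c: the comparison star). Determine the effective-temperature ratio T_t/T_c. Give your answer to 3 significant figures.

0.500

L ∝ R²T⁴ gives T ∝ (L/R²)^(1/4), so
T_t/T_c = (6.25 / 10.0²)^(1/4) = (0.06250)^(1/4) = 0.5000.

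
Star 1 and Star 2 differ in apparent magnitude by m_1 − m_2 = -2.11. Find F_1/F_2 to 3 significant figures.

6.98

F_1/F_2 = 10^(−(m_1 − m_2)/2.5) = 10^(2.11/2.5) = 10^0.844 = 6.982.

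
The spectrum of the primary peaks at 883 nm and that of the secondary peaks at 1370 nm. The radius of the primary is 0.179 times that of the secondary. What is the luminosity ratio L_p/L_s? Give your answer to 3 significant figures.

Wien's law gives T ∝ 1/λ_max, so T_p/T_s = λ_s/λ_p = 1370/883 = 1.552.
Then L ∝ R²T⁴ gives L_p/L_s = (0.179)² × (1.552)⁴ = 0.03204 × 5.795 = 0.1857.

0.186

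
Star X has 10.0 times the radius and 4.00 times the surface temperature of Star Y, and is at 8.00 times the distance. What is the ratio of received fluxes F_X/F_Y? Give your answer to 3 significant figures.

L_X/L_Y = (R_X/R_Y)²(T_X/T_Y)⁴ = (10.0)² × (4.00)⁴ = 2.560×10^4.
F_X/F_Y = (L_X/L_Y)/(d_X/d_Y)² = 2.560×10^4 / (8.00)² = 400.0.

400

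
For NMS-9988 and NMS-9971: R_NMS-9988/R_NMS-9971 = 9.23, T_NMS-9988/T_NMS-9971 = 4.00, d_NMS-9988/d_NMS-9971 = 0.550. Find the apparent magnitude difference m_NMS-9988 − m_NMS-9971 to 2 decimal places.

-12.14

L_NMS-9988/L_NMS-9971 = (9.23)²(4.00)⁴ = 2.181×10^4.
F_NMS-9988/F_NMS-9971 = (L_NMS-9988/L_NMS-9971)/(d_NMS-9988/d_NMS-9971)² = 2.181×10^4/0.3025 = 7.210×10^4.
m_NMS-9988 − m_NMS-9971 = −2.5 log₁₀(7.210×10^4) = -12.14.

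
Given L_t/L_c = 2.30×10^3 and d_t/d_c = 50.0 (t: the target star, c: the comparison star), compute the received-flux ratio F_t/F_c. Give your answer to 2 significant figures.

0.92

F = L/(4πd²), so F_t/F_c = (L_t/L_c) / (d_t/d_c)²
= 2.30×10^3 / (50.0)² = 2.30×10^3 / 2500 = 0.9200.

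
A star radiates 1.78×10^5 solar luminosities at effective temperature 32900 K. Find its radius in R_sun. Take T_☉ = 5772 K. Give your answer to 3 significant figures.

13.0 R_sun

R/R_☉ = √(L/L_☉) / (T/T_☉)² = √(1.78×10^5) / (5.700)²
       = 421.9 / 32.49 = 12.99.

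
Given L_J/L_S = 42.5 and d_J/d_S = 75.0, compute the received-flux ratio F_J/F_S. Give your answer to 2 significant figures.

F = L/(4πd²), so F_J/F_S = (L_J/L_S) / (d_J/d_S)²
= 42.5 / (75.0)² = 42.5 / 5625 = 0.007556.

0.0076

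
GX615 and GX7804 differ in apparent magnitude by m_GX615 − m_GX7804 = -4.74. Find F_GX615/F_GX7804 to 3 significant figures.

F_GX615/F_GX7804 = 10^(−(m_GX615 − m_GX7804)/2.5) = 10^(4.74/2.5) = 10^1.896 = 78.70.

78.7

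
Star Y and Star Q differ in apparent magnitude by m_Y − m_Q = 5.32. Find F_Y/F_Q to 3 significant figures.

F_Y/F_Q = 10^(−(m_Y − m_Q)/2.5) = 10^(-5.32/2.5) = 10^-2.128 = 0.007447.

0.00745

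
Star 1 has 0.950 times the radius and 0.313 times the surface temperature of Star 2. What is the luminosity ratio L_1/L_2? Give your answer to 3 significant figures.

0.00866

From the Stefan–Boltzmann law, L ∝ R²T⁴, so
L_1/L_2 = (R_1/R_2)² (T_1/T_2)⁴ = (0.950)² × (0.313)⁴ = 0.9025 × 0.009598 = 0.008662.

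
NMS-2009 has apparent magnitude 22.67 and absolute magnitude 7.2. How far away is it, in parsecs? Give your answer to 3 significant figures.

m − M = 5 log₁₀(d/10 pc)
22.67 − (7.2) = 15.47 = 5 log₁₀(d/10)
d = 10 × 10^(15.47/5) = 10 × 10^3.094 = 1.242×10^4 pc.

1.24×10^4 pc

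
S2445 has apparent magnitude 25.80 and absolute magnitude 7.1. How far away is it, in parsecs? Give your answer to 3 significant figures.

5.50×10^4 pc

m − M = 5 log₁₀(d/10 pc)
25.80 − (7.1) = 18.70 = 5 log₁₀(d/10)
d = 10 × 10^(18.70/5) = 10 × 10^3.740 = 5.495×10^4 pc.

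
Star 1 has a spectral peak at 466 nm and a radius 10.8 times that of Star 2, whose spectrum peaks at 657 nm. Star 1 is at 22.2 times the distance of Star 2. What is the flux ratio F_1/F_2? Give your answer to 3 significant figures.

Wien's law: T_1/T_2 = λ_2/λ_1 = 657/466 = 1.410.
L_1/L_2 = (R_1/R_2)²(T_1/T_2)⁴ = (10.8)²(1.410)⁴ = 460.9.
F_1/F_2 = (L_1/L_2)/(d_1/d_2)² = 460.9/(22.2)² = 0.9351.

0.935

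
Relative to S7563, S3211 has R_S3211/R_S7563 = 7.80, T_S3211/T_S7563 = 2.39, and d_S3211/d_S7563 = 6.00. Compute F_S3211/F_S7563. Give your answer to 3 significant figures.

55.1

L_S3211/L_S7563 = (R_S3211/R_S7563)²(T_S3211/T_S7563)⁴ = (7.80)² × (2.39)⁴ = 1985.
F_S3211/F_S7563 = (L_S3211/L_S7563)/(d_S3211/d_S7563)² = 1985 / (6.00)² = 55.14.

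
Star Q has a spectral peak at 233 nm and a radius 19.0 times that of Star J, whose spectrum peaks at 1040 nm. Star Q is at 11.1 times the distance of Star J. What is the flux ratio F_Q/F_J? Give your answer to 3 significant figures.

Wien's law: T_Q/T_J = λ_J/λ_Q = 1040/233 = 4.464.
L_Q/L_J = (R_Q/R_J)²(T_Q/T_J)⁴ = (19.0)²(4.464)⁴ = 1.433×10^5.
F_Q/F_J = (L_Q/L_J)/(d_Q/d_J)² = 1.433×10^5/(11.1)² = 1163.

1.16×10^3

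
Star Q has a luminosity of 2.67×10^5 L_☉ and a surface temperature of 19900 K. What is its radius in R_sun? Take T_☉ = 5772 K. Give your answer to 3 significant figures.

R/R_☉ = √(L/L_☉) / (T/T_☉)² = √(2.67×10^5) / (3.448)²
       = 516.7 / 11.89 = 43.47.

43.5 R_sun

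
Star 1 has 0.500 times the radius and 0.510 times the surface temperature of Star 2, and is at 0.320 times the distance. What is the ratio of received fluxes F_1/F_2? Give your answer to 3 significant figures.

0.165

L_1/L_2 = (R_1/R_2)²(T_1/T_2)⁴ = (0.500)² × (0.510)⁴ = 0.01691.
F_1/F_2 = (L_1/L_2)/(d_1/d_2)² = 0.01691 / (0.320)² = 0.1652.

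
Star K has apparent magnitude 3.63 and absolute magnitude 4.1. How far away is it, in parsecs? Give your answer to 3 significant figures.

8.05 pc

m − M = 5 log₁₀(d/10 pc)
3.63 − (4.1) = -0.47 = 5 log₁₀(d/10)
d = 10 × 10^(-0.47/5) = 10 × 10^-0.094 = 8.054 pc.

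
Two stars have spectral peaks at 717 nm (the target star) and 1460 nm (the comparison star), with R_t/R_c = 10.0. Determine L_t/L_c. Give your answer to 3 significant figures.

1.72×10^3

Wien's law gives T ∝ 1/λ_max, so T_t/T_c = λ_c/λ_t = 1460/717 = 2.036.
Then L ∝ R²T⁴ gives L_t/L_c = (10.0)² × (2.036)⁴ = 100.0 × 17.19 = 1719.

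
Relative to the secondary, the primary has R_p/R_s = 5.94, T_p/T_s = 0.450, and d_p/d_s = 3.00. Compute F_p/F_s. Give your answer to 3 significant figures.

L_p/L_s = (R_p/R_s)²(T_p/T_s)⁴ = (5.94)² × (0.450)⁴ = 1.447.
F_p/F_s = (L_p/L_s)/(d_p/d_s)² = 1.447 / (3.00)² = 0.1608.

0.161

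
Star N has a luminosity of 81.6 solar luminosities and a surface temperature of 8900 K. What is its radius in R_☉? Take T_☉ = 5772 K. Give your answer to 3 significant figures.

R/R_☉ = √(L/L_☉) / (T/T_☉)² = √(81.6) / (1.542)²
       = 9.033 / 2.378 = 3.799.

3.80 R_☉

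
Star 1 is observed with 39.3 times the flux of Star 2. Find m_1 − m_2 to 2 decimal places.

m_1 − m_2 = −2.5 log₁₀(F_1/F_2) = −2.5 log₁₀(39.3) = −2.5 × (1.594) = -3.986.

-3.99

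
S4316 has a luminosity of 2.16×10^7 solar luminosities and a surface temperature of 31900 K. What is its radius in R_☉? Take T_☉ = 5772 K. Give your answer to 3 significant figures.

152 R_☉

R/R_☉ = √(L/L_☉) / (T/T_☉)² = √(2.16×10^7) / (5.527)²
       = 4648 / 30.54 = 152.2.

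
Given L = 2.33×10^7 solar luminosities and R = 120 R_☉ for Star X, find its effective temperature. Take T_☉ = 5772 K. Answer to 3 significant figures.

T/T_☉ = (L/L_☉)^(1/4) / (R/R_☉)^(1/2)
T = 5772 × (2.33×10^7)^(1/4) / √(120) = 5772 × 69.48 / 10.95 = 3.661×10^4 K.

3.66×10^4 K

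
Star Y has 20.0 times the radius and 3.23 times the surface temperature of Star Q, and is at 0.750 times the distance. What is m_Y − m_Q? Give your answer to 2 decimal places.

L_Y/L_Q = (20.0)²(3.23)⁴ = 4.354×10^4.
F_Y/F_Q = (L_Y/L_Q)/(d_Y/d_Q)² = 4.354×10^4/0.5625 = 7.740×10^4.
m_Y − m_Q = −2.5 log₁₀(7.740×10^4) = -12.22.

-12.22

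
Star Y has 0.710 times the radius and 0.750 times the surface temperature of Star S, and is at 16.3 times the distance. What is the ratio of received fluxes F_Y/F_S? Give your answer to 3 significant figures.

L_Y/L_S = (R_Y/R_S)²(T_Y/T_S)⁴ = (0.710)² × (0.750)⁴ = 0.1595.
F_Y/F_S = (L_Y/L_S)/(d_Y/d_S)² = 0.1595 / (16.3)² = 6.003×10^-4.

6.00×10^-4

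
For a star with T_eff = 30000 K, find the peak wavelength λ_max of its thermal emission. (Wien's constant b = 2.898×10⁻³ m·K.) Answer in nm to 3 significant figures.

96.6 nm

λ_max = b/T = 2.898×10⁻³ / 30000 = 9.66×10^-8 m = 96.60 nm.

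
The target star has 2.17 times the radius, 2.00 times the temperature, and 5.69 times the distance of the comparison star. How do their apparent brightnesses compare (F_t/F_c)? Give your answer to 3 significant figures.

L_t/L_c = (R_t/R_c)²(T_t/T_c)⁴ = (2.17)² × (2.00)⁴ = 75.34.
F_t/F_c = (L_t/L_c)/(d_t/d_c)² = 75.34 / (5.69)² = 2.327.

2.33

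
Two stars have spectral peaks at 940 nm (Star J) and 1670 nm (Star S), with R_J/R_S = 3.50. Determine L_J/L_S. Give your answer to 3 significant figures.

Wien's law gives T ∝ 1/λ_max, so T_J/T_S = λ_S/λ_J = 1670/940 = 1.777.
Then L ∝ R²T⁴ gives L_J/L_S = (3.50)² × (1.777)⁴ = 12.25 × 9.962 = 122.0.

122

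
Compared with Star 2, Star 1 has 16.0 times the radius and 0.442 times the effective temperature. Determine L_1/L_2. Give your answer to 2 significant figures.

9.8

From the Stefan–Boltzmann law, L ∝ R²T⁴, so
L_1/L_2 = (R_1/R_2)² (T_1/T_2)⁴ = (16.0)² × (0.442)⁴ = 256.0 × 0.03817 = 9.771.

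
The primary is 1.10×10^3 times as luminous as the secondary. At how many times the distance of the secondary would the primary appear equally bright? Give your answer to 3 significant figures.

Equal flux requires L_p/d_p² = L_s/d_s², so d_p/d_s = √(L_p/L_s)
= √(1.10×10^3) = 33.17.

33.2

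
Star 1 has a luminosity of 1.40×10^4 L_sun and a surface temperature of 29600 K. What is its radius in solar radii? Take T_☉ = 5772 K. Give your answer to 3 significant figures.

4.50 solar radii

R/R_☉ = √(L/L_☉) / (T/T_☉)² = √(1.40×10^4) / (5.128)²
       = 118.3 / 26.30 = 4.499.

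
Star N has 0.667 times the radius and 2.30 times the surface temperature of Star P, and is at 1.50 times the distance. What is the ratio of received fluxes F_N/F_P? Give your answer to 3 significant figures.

L_N/L_P = (R_N/R_P)²(T_N/T_P)⁴ = (0.667)² × (2.30)⁴ = 12.45.
F_N/F_P = (L_N/L_P)/(d_N/d_P)² = 12.45 / (1.50)² = 5.533.

5.53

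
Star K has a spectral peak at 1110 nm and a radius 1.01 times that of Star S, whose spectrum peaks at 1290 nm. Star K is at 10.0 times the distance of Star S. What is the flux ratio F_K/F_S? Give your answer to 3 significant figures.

0.0186

Wien's law: T_K/T_S = λ_S/λ_K = 1290/1110 = 1.162.
L_K/L_S = (R_K/R_S)²(T_K/T_S)⁴ = (1.01)²(1.162)⁴ = 1.861.
F_K/F_S = (L_K/L_S)/(d_K/d_S)² = 1.861/(10.0)² = 0.01861.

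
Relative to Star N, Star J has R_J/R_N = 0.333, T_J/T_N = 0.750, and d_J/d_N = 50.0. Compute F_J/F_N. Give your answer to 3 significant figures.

1.40×10^-5

L_J/L_N = (R_J/R_N)²(T_J/T_N)⁴ = (0.333)² × (0.750)⁴ = 0.03509.
F_J/F_N = (L_J/L_N)/(d_J/d_N)² = 0.03509 / (50.0)² = 1.403×10^-5.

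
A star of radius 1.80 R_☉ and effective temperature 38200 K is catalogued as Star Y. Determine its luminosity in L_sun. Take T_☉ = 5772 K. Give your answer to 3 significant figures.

6.22×10^3 L_sun

L/L_☉ = (R/R_☉)² (T/T_☉)⁴ = (1.80)² × (38200/5772)⁴
       = 3.240 × (6.618)⁴ = 3.240 × 1918 = 6216.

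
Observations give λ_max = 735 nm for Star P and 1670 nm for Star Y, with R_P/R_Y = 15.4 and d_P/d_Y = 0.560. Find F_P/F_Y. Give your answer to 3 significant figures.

Wien's law: T_P/T_Y = λ_Y/λ_P = 1670/735 = 2.272.
L_P/L_Y = (R_P/R_Y)²(T_P/T_Y)⁴ = (15.4)²(2.272)⁴ = 6321.
F_P/F_Y = (L_P/L_Y)/(d_P/d_Y)² = 6321/(0.560)² = 2.015×10^4.

2.02×10^4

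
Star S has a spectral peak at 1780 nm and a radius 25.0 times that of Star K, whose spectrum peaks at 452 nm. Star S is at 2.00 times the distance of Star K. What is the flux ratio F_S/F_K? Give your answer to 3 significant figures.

Wien's law: T_S/T_K = λ_K/λ_S = 452/1780 = 0.2539.
L_S/L_K = (R_S/R_K)²(T_S/T_K)⁴ = (25.0)²(0.2539)⁴ = 2.599.
F_S/F_K = (L_S/L_K)/(d_S/d_K)² = 2.599/(2.00)² = 0.6497.

0.650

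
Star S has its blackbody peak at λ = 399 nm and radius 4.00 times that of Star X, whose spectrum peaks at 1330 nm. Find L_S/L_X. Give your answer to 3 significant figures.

Wien's law gives T ∝ 1/λ_max, so T_S/T_X = λ_X/λ_S = 1330/399 = 3.333.
Then L ∝ R²T⁴ gives L_S/L_X = (4.00)² × (3.333)⁴ = 16.00 × 123.5 = 1975.

1.98×10^3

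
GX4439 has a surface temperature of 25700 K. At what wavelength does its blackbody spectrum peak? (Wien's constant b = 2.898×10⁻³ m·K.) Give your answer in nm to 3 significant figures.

λ_max = b/T = 2.898×10⁻³ / 25700 = 1.13×10^-7 m = 112.8 nm.

113 nm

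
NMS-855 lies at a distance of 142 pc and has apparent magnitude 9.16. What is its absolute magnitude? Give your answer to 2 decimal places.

M = m − 5 log₁₀(d/10 pc) = 9.16 − 5 log₁₀(142/10)
  = 9.16 − 5 × 1.152 = 9.16 − 5.76 = 3.40.

3.40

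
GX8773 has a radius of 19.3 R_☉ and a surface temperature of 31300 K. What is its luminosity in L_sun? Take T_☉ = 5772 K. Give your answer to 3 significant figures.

L/L_☉ = (R/R_☉)² (T/T_☉)⁴ = (19.3)² × (31300/5772)⁴
       = 372.5 × (5.423)⁴ = 372.5 × 864.7 = 3.221×10^5.

3.22×10^5 L_sun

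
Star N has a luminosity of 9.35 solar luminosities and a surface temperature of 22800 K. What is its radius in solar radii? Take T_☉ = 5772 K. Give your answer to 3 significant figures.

0.196 solar radii

R/R_☉ = √(L/L_☉) / (T/T_☉)² = √(9.35) / (3.950)²
       = 3.058 / 15.60 = 0.1960.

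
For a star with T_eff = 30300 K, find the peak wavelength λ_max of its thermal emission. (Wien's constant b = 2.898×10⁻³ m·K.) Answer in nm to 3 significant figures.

95.6 nm

λ_max = b/T = 2.898×10⁻³ / 30300 = 9.56×10^-8 m = 95.64 nm.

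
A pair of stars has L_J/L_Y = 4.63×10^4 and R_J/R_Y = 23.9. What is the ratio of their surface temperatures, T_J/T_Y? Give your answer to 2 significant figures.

L ∝ R²T⁴ gives T ∝ (L/R²)^(1/4), so
T_J/T_Y = (4.63×10^4 / 23.9²)^(1/4) = (81.06)^(1/4) = 3.001.

3.0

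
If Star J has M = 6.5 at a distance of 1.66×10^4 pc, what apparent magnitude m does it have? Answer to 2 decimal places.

22.60

m = M + 5 log₁₀(d/10 pc) = 6.5 + 5 log₁₀(1.66×10^4/10)
  = 6.5 + 5 × 3.220 = 6.5 + 16.10 = 22.60.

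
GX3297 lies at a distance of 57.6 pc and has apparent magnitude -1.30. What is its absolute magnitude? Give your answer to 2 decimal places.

M = m − 5 log₁₀(d/10 pc) = -1.30 − 5 log₁₀(57.6/10)
  = -1.30 − 5 × 0.760 = -1.30 − 3.80 = -5.10.

-5.10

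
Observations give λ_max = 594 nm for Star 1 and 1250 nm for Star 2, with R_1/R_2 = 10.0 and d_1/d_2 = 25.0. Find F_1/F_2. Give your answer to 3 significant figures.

Wien's law: T_1/T_2 = λ_2/λ_1 = 1250/594 = 2.104.
L_1/L_2 = (R_1/R_2)²(T_1/T_2)⁴ = (10.0)²(2.104)⁴ = 1961.
F_1/F_2 = (L_1/L_2)/(d_1/d_2)² = 1961/(25.0)² = 3.138.

3.14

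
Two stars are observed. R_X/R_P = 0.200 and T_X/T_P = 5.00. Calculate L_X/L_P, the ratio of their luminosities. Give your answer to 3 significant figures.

25.0

From the Stefan–Boltzmann law, L ∝ R²T⁴, so
L_X/L_P = (R_X/R_P)² (T_X/T_P)⁴ = (0.200)² × (5.00)⁴ = 0.04000 × 625.0 = 25.00.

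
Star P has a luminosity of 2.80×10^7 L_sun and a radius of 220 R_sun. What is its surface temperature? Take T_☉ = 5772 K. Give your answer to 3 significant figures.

2.83×10^4 K

T/T_☉ = (L/L_☉)^(1/4) / (R/R_☉)^(1/2)
T = 5772 × (2.80×10^7)^(1/4) / √(220) = 5772 × 72.74 / 14.83 = 2.831×10^4 K.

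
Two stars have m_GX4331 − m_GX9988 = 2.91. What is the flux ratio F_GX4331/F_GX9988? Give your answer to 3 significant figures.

0.0685

F_GX4331/F_GX9988 = 10^(−(m_GX4331 − m_GX9988)/2.5) = 10^(-2.91/2.5) = 10^-1.164 = 0.06855.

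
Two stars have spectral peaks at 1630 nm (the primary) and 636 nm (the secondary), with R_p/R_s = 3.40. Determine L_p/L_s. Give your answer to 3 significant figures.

0.268

Wien's law gives T ∝ 1/λ_max, so T_p/T_s = λ_s/λ_p = 636/1630 = 0.3902.
Then L ∝ R²T⁴ gives L_p/L_s = (3.40)² × (0.3902)⁴ = 11.56 × 0.02318 = 0.2679.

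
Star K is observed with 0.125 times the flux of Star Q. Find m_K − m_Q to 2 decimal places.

m_K − m_Q = −2.5 log₁₀(F_K/F_Q) = −2.5 log₁₀(0.125) = −2.5 × (-0.903) = 2.258.

2.26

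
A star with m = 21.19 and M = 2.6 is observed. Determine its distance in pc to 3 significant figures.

5.22×10^4 pc

m − M = 5 log₁₀(d/10 pc)
21.19 − (2.6) = 18.59 = 5 log₁₀(d/10)
d = 10 × 10^(18.59/5) = 10 × 10^3.718 = 5.224×10^4 pc.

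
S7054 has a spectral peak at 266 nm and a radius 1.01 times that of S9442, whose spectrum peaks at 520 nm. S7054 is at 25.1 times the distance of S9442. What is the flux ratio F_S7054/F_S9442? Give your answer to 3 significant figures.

Wien's law: T_S7054/T_S9442 = λ_S9442/λ_S7054 = 520/266 = 1.955.
L_S7054/L_S9442 = (R_S7054/R_S9442)²(T_S7054/T_S9442)⁴ = (1.01)²(1.955)⁴ = 14.90.
F_S7054/F_S9442 = (L_S7054/L_S9442)/(d_S7054/d_S9442)² = 14.90/(25.1)² = 0.02365.

0.0236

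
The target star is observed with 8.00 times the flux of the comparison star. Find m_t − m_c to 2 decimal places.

-2.26

m_t − m_c = −2.5 log₁₀(F_t/F_c) = −2.5 log₁₀(8.00) = −2.5 × (0.903) = -2.258.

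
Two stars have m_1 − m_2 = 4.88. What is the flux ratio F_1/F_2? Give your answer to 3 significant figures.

0.0112

F_1/F_2 = 10^(−(m_1 − m_2)/2.5) = 10^(-4.88/2.5) = 10^-1.952 = 0.01117.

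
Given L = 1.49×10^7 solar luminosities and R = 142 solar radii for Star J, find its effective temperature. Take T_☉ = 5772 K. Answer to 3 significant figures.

3.01×10^4 K

T/T_☉ = (L/L_☉)^(1/4) / (R/R_☉)^(1/2)
T = 5772 × (1.49×10^7)^(1/4) / √(142) = 5772 × 62.13 / 11.92 = 3.009×10^4 K.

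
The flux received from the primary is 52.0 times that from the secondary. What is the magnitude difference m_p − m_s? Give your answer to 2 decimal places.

-4.29

m_p − m_s = −2.5 log₁₀(F_p/F_s) = −2.5 log₁₀(52.0) = −2.5 × (1.716) = -4.290.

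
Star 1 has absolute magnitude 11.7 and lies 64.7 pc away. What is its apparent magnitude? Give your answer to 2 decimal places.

m = M + 5 log₁₀(d/10 pc) = 11.7 + 5 log₁₀(64.7/10)
  = 11.7 + 5 × 0.811 = 11.7 + 4.05 = 15.75.

15.75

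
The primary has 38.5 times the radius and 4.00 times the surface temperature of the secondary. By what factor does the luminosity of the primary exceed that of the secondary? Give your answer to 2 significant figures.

From the Stefan–Boltzmann law, L ∝ R²T⁴, so
L_p/L_s = (R_p/R_s)² (T_p/T_s)⁴ = (38.5)² × (4.00)⁴ = 1482 × 256.0 = 3.795×10^5.

3.8×10^5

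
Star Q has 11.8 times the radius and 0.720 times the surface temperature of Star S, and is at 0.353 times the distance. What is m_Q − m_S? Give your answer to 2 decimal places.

L_Q/L_S = (11.8)²(0.720)⁴ = 37.42.
F_Q/F_S = (L_Q/L_S)/(d_Q/d_S)² = 37.42/0.1246 = 300.3.
m_Q − m_S = −2.5 log₁₀(300.3) = -6.19.

-6.19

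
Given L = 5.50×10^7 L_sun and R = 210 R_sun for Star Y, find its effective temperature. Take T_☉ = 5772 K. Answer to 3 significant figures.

3.43×10^4 K

T/T_☉ = (L/L_☉)^(1/4) / (R/R_☉)^(1/2)
T = 5772 × (5.50×10^7)^(1/4) / √(210) = 5772 × 86.12 / 14.49 = 3.430×10^4 K.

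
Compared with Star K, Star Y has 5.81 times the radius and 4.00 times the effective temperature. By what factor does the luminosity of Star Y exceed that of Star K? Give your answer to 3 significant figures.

From the Stefan–Boltzmann law, L ∝ R²T⁴, so
L_Y/L_K = (R_Y/R_K)² (T_Y/T_K)⁴ = (5.81)² × (4.00)⁴ = 33.76 × 256.0 = 8642.

8.64×10^3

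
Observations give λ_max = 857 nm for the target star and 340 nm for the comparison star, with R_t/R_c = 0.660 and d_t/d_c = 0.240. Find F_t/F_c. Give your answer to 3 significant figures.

0.187

Wien's law: T_t/T_c = λ_c/λ_t = 340/857 = 0.3967.
L_t/L_c = (R_t/R_c)²(T_t/T_c)⁴ = (0.660)²(0.3967)⁴ = 0.01079.
F_t/F_c = (L_t/L_c)/(d_t/d_c)² = 0.01079/(0.240)² = 0.1874.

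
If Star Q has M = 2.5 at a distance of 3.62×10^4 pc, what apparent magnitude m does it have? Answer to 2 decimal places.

20.29

m = M + 5 log₁₀(d/10 pc) = 2.5 + 5 log₁₀(3.62×10^4/10)
  = 2.5 + 5 × 3.559 = 2.5 + 17.79 = 20.29.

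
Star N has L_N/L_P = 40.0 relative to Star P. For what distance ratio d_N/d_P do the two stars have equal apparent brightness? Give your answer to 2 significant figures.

6.3

Equal flux requires L_N/d_N² = L_P/d_P², so d_N/d_P = √(L_N/L_P)
= √(40.0) = 6.325.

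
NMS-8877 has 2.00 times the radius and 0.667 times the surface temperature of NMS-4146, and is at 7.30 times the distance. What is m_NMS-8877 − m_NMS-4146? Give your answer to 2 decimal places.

L_NMS-8877/L_NMS-4146 = (2.00)²(0.667)⁴ = 0.7917.
F_NMS-8877/F_NMS-4146 = (L_NMS-8877/L_NMS-4146)/(d_NMS-8877/d_NMS-4146)² = 0.7917/53.29 = 0.01486.
m_NMS-8877 − m_NMS-4146 = −2.5 log₁₀(0.01486) = 4.57.

4.57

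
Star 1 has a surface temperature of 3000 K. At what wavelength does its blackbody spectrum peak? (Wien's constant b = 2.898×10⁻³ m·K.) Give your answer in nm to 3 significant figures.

λ_max = b/T = 2.898×10⁻³ / 3000 = 9.66×10^-7 m = 966.0 nm.

966 nm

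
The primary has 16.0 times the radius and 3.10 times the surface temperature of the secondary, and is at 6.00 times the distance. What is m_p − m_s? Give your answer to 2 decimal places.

-7.04

L_p/L_s = (16.0)²(3.10)⁴ = 2.364×10^4.
F_p/F_s = (L_p/L_s)/(d_p/d_s)² = 2.364×10^4/36.00 = 656.7.
m_p − m_s = −2.5 log₁₀(656.7) = -7.04.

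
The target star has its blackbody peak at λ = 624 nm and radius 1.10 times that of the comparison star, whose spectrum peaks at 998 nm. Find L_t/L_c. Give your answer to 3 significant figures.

7.92

Wien's law gives T ∝ 1/λ_max, so T_t/T_c = λ_c/λ_t = 998/624 = 1.599.
Then L ∝ R²T⁴ gives L_t/L_c = (1.10)² × (1.599)⁴ = 1.210 × 6.543 = 7.917.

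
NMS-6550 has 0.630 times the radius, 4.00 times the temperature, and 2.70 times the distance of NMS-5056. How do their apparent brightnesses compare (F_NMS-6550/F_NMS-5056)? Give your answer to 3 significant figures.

L_NMS-6550/L_NMS-5056 = (R_NMS-6550/R_NMS-5056)²(T_NMS-6550/T_NMS-5056)⁴ = (0.630)² × (4.00)⁴ = 101.6.
F_NMS-6550/F_NMS-5056 = (L_NMS-6550/L_NMS-5056)/(d_NMS-6550/d_NMS-5056)² = 101.6 / (2.70)² = 13.94.

13.9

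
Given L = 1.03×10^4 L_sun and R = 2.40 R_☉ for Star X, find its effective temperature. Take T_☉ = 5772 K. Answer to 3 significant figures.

3.75×10^4 K

T/T_☉ = (L/L_☉)^(1/4) / (R/R_☉)^(1/2)
T = 5772 × (1.03×10^4)^(1/4) / √(2.40) = 5772 × 10.07 / 1.549 = 3.753×10^4 K.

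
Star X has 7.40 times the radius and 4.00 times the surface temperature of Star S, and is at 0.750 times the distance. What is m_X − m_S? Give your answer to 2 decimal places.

-10.99

L_X/L_S = (7.40)²(4.00)⁴ = 1.402×10^4.
F_X/F_S = (L_X/L_S)/(d_X/d_S)² = 1.402×10^4/0.5625 = 2.492×10^4.
m_X − m_S = −2.5 log₁₀(2.492×10^4) = -10.99.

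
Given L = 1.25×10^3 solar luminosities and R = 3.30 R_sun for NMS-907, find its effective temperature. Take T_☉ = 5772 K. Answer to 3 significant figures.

T/T_☉ = (L/L_☉)^(1/4) / (R/R_☉)^(1/2)
T = 5772 × (1.25×10^3)^(1/4) / √(3.30) = 5772 × 5.946 / 1.817 = 1.889×10^4 K.

1.89×10^4 K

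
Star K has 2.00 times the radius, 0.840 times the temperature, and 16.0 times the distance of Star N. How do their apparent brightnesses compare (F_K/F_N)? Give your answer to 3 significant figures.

L_K/L_N = (R_K/R_N)²(T_K/T_N)⁴ = (2.00)² × (0.840)⁴ = 1.991.
F_K/F_N = (L_K/L_N)/(d_K/d_N)² = 1.991 / (16.0)² = 0.007779.

0.00778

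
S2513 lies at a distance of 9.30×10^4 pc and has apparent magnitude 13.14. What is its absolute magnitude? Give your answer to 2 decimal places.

-6.70

M = m − 5 log₁₀(d/10 pc) = 13.14 − 5 log₁₀(9.30×10^4/10)
  = 13.14 − 5 × 3.968 = 13.14 − 19.84 = -6.70.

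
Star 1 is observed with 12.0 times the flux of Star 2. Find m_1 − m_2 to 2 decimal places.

m_1 − m_2 = −2.5 log₁₀(F_1/F_2) = −2.5 log₁₀(12.0) = −2.5 × (1.079) = -2.698.

-2.70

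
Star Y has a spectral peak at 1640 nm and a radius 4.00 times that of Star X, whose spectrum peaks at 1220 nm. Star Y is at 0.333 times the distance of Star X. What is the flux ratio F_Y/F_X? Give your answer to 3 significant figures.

44.2

Wien's law: T_Y/T_X = λ_X/λ_Y = 1220/1640 = 0.7439.
L_Y/L_X = (R_Y/R_X)²(T_Y/T_X)⁴ = (4.00)²(0.7439)⁴ = 4.900.
F_Y/F_X = (L_Y/L_X)/(d_Y/d_X)² = 4.900/(0.333)² = 44.19.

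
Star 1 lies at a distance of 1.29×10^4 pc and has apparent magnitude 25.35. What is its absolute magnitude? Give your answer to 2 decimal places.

9.80

M = m − 5 log₁₀(d/10 pc) = 25.35 − 5 log₁₀(1.29×10^4/10)
  = 25.35 − 5 × 3.111 = 25.35 − 15.55 = 9.80.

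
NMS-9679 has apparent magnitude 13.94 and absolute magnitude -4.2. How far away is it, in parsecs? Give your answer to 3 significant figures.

m − M = 5 log₁₀(d/10 pc)
13.94 − (-4.2) = 18.14 = 5 log₁₀(d/10)
d = 10 × 10^(18.14/5) = 10 × 10^3.628 = 4.246×10^4 pc.

4.25×10^4 pc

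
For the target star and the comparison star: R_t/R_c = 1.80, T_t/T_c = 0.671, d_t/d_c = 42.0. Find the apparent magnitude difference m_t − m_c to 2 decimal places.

L_t/L_c = (1.80)²(0.671)⁴ = 0.6568.
F_t/F_c = (L_t/L_c)/(d_t/d_c)² = 0.6568/1764 = 3.723×10^-4.
m_t − m_c = −2.5 log₁₀(3.723×10^-4) = 8.57.

8.57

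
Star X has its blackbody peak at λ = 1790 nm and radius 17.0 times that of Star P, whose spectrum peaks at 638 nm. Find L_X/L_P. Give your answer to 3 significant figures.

4.66

Wien's law gives T ∝ 1/λ_max, so T_X/T_P = λ_P/λ_X = 638/1790 = 0.3564.
Then L ∝ R²T⁴ gives L_X/L_P = (17.0)² × (0.3564)⁴ = 289.0 × 0.01614 = 4.664.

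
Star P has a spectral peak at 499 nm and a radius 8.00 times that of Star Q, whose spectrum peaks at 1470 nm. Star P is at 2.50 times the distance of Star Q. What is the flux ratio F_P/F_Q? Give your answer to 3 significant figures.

771

Wien's law: T_P/T_Q = λ_Q/λ_P = 1470/499 = 2.946.
L_P/L_Q = (R_P/R_Q)²(T_P/T_Q)⁴ = (8.00)²(2.946)⁴ = 4820.
F_P/F_Q = (L_P/L_Q)/(d_P/d_Q)² = 4820/(2.50)² = 771.2.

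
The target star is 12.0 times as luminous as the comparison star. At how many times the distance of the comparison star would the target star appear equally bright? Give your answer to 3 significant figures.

Equal flux requires L_t/d_t² = L_c/d_c², so d_t/d_c = √(L_t/L_c)
= √(12.0) = 3.464.

3.46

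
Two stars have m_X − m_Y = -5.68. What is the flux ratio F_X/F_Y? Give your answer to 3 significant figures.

F_X/F_Y = 10^(−(m_X − m_Y)/2.5) = 10^(5.68/2.5) = 10^2.272 = 187.1.

187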